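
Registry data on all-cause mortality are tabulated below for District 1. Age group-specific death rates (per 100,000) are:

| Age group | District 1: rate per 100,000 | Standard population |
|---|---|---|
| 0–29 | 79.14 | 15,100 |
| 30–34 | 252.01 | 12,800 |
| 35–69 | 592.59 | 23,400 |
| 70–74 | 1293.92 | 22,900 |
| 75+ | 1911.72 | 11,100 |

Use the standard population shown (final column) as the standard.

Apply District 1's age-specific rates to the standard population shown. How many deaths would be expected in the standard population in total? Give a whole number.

691

Expected deaths = Σ (standard pop × age-specific rate ÷ 100,000)
= 15,100×79.14/100,000 + 12,800×252.01/100,000 + 23,400×592.59/100,000 + 22,900×1293.92/100,000 + 11,100×1911.72/100,000
= 11.95 + 32.26 + 138.67 + 296.31 + 212.20 = 691.38.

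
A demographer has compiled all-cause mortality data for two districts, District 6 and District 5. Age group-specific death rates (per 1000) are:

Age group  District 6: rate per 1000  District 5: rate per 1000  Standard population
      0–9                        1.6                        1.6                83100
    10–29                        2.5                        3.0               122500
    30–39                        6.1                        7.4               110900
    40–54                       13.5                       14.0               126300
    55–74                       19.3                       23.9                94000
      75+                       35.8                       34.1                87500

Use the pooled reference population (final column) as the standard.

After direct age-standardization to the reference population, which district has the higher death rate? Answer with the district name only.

District 5

Standard total = 624300; weights = 0.1331, 0.1962, 0.1776, 0.2023, 0.1506, 0.1402.
District 6: 0.1331×1.6 + 0.1962×2.5 + 0.1776×6.1 + 0.2023×13.5 + 0.1506×19.3 + 0.1402×35.8 = 12.4419 per 1000.
District 5: 0.1331×1.6 + 0.1962×3.0 + 0.1776×7.4 + 0.2023×14.0 + 0.1506×23.9 + 0.1402×34.1 = 13.3264 per 1000.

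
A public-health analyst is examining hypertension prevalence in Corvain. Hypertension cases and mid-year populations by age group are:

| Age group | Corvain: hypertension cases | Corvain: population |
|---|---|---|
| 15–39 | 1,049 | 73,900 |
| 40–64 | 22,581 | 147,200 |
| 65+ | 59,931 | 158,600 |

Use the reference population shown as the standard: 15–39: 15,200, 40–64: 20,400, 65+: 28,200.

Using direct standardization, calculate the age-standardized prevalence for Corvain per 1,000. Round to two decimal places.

219.46

Age-specific rates per 1,000 for Corvain: 14.195, 153.404, 377.875.
Standard total = 63,800; weights = 0.2382, 0.3197, 0.4420.
Standardized rate: 0.2382×14.195 + 0.3197×153.404 + 0.4420×377.875 = 219.4557 per 1,000.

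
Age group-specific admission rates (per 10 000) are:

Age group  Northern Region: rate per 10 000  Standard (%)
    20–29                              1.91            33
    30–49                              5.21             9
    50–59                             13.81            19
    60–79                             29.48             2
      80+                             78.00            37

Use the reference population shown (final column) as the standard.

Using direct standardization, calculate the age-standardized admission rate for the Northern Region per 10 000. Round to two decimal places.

Standard weights: 0.33, 0.09, 0.19, 0.02, 0.37.
Standardized rate: 0.3300×1.91 + 0.0900×5.21 + 0.1900×13.81 + 0.0200×29.48 + 0.3700×78.00 = 33.1727 per 10 000.

33.17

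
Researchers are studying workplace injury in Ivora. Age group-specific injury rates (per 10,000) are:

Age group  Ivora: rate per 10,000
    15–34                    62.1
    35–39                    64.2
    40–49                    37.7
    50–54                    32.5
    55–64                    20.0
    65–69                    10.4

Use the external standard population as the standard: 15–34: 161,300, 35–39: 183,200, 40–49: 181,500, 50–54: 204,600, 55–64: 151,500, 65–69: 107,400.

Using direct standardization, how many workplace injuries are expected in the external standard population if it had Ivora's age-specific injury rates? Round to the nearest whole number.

3942

Expected workplace injuries = Σ (standard pop × age-specific rate ÷ 10,000)
= 161,300×62.1/10,000 + 183,200×64.2/10,000 + 181,500×37.7/10,000 + 204,600×32.5/10,000 + 151,500×20.0/10,000 + 107,400×10.4/10,000
= 1001.67 + 1176.14 + 684.26 + 664.95 + 303.00 + 111.70 = 3941.72.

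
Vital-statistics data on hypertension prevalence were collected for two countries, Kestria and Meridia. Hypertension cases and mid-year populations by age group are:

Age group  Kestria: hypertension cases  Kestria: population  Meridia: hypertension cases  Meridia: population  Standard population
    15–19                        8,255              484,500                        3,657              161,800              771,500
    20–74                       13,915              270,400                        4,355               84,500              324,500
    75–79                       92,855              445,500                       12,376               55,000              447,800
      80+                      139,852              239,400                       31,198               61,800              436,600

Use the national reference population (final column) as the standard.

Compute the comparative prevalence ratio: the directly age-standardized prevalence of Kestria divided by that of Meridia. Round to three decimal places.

1.064

Age-specific rates per 1,000 for Kestria: 17.038, 51.461, 208.429, 584.177.
For Meridia: 22.602, 51.538, 225.018, 504.822.
Standard total = 1,980,400; weights = 0.3896, 0.1639, 0.2261, 0.2205.
Kestria: 0.3896×17.038 + 0.1639×51.461 + 0.2261×208.429 + 0.2205×584.177 = 190.9867 per 1,000.
Meridia: 0.3896×22.602 + 0.1639×51.538 + 0.2261×225.018 + 0.2205×504.822 = 179.4234 per 1,000.
Ratio = 190.9867 ÷ 179.4234 = 1.06445.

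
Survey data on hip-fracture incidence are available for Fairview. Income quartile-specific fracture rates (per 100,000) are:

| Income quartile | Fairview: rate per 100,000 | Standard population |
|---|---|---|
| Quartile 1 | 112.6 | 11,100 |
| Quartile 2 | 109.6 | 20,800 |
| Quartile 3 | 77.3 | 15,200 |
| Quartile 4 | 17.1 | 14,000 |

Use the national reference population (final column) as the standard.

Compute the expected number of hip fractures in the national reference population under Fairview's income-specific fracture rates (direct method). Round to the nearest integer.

Expected hip fractures = Σ (standard pop × income-specific rate ÷ 100,000)
= 11,100×112.6/100,000 + 20,800×109.6/100,000 + 15,200×77.3/100,000 + 14,000×17.1/100,000
= 12.50 + 22.80 + 11.75 + 2.39 = 49.44.

49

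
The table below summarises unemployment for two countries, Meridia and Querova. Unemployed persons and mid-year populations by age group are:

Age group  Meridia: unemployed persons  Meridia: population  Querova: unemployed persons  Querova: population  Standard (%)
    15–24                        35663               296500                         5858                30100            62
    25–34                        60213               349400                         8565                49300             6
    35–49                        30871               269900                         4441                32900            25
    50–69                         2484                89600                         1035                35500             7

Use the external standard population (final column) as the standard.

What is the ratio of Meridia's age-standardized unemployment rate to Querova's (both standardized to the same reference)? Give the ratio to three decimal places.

Age-specific rates per 1000 for Meridia: 120.280, 172.333, 114.379, 27.723.
For Querova: 194.618, 173.732, 134.985, 29.155.
Standard weights: 0.62, 0.06, 0.25, 0.07.
Meridia: 0.6200×120.280 + 0.0600×172.333 + 0.2500×114.379 + 0.0700×27.723 = 115.4490 per 1000.
Querova: 0.6200×194.618 + 0.0600×173.732 + 0.2500×134.985 + 0.0700×29.155 = 166.8741 per 1000.
Ratio = 115.4490 ÷ 166.8741 = 0.69183.

0.692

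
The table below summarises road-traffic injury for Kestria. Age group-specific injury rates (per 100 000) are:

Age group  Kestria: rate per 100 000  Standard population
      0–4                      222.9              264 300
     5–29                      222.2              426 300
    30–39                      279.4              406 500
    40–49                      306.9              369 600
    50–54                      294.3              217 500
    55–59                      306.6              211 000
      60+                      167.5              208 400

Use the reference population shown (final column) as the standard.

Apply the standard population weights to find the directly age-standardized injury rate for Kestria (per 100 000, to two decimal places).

258.72

Standard total = 2 103 600; weights = 0.1256, 0.2027, 0.1932, 0.1757, 0.1034, 0.1003, 0.0991.
Standardized rate: 0.1256×222.9 + 0.2027×222.2 + 0.1932×279.4 + 0.1757×306.9 + 0.1034×294.3 + 0.1003×306.6 + 0.0991×167.5 = 258.7243 per 100 000.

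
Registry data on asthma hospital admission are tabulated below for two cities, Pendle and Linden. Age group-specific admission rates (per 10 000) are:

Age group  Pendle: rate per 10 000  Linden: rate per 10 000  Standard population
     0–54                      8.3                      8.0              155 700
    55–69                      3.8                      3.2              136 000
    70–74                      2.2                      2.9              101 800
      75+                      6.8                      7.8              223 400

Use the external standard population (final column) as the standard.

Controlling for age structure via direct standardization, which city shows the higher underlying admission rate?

Standard total = 616 900; weights = 0.2524, 0.2205, 0.1650, 0.3621.
Pendle: 0.2524×8.3 + 0.2205×3.8 + 0.1650×2.2 + 0.3621×6.8 = 5.7581 per 10 000.
Linden: 0.2524×8.0 + 0.2205×3.2 + 0.1650×2.9 + 0.3621×7.8 = 6.0278 per 10 000.

Linden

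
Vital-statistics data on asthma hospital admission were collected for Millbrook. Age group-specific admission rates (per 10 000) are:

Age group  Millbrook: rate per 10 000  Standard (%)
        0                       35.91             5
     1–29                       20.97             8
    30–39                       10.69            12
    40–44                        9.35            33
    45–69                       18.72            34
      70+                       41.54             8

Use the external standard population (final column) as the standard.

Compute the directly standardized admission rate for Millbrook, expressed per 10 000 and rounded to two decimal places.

17.53

Standard weights: 0.05, 0.08, 0.12, 0.33, 0.34, 0.08.
Standardized rate: 0.0500×35.91 + 0.0800×20.97 + 0.1200×10.69 + 0.3300×9.35 + 0.3400×18.72 + 0.0800×41.54 = 17.5294 per 10 000.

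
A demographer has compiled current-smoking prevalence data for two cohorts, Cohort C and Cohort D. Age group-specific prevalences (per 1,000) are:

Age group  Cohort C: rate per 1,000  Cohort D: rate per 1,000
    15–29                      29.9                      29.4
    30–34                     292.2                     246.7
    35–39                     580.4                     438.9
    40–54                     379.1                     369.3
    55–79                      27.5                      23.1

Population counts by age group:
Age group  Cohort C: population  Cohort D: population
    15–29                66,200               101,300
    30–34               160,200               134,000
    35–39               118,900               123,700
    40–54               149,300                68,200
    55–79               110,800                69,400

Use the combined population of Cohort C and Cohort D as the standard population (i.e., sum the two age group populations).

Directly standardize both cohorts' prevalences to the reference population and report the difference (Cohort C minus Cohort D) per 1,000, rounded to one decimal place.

46.0

Combined standard total = 1,102,000; weights = 0.1520, 0.2670, 0.2201, 0.1974, 0.1635.
Cohort C: 0.1520×29.9 + 0.2670×292.2 + 0.2201×580.4 + 0.1974×379.1 + 0.1635×27.5 = 289.6445 per 1,000.
Cohort D: 0.1520×29.4 + 0.2670×246.7 + 0.2201×438.9 + 0.1974×369.3 + 0.1635×23.1 = 243.6172 per 1,000.
Difference = 289.6445 − 243.6172 = 46.0273.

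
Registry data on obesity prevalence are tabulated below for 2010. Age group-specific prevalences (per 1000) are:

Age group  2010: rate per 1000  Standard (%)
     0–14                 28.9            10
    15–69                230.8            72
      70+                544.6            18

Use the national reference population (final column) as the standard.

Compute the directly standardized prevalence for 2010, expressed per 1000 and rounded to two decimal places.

267.09

Standard weights: 0.10, 0.72, 0.18.
Standardized rate: 0.1000×28.9 + 0.7200×230.8 + 0.1800×544.6 = 267.0940 per 1000.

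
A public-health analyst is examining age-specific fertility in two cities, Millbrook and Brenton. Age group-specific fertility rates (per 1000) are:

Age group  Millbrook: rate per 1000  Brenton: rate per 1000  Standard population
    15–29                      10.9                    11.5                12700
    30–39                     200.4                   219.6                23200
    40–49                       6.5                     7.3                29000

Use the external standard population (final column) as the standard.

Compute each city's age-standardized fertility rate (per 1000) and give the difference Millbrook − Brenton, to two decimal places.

-7.34

Standard total = 64900; weights = 0.1957, 0.3575, 0.4468.
Millbrook: 0.1957×10.9 + 0.3575×200.4 + 0.4468×6.5 = 76.6750 per 1000.
Brenton: 0.1957×11.5 + 0.3575×219.6 + 0.4468×7.3 = 84.0134 per 1000.
Difference = 76.6750 − 84.0134 = -7.3384.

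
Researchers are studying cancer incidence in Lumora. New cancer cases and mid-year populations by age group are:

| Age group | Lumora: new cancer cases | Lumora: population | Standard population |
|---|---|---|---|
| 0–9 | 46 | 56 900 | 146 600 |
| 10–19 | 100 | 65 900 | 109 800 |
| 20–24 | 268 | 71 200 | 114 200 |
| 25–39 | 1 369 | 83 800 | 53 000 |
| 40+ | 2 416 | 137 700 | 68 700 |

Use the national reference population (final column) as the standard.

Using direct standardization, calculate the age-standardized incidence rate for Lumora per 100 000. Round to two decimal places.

565.95

Age-specific rates per 100 000 for Lumora: 80.84, 151.75, 376.40, 1633.65, 1754.54.
Standard total = 492 300; weights = 0.2978, 0.2230, 0.2320, 0.1077, 0.1395.
Standardized rate: 0.2978×80.84 + 0.2230×151.75 + 0.2320×376.40 + 0.1077×1633.65 + 0.1395×1754.54 = 565.9537 per 100 000.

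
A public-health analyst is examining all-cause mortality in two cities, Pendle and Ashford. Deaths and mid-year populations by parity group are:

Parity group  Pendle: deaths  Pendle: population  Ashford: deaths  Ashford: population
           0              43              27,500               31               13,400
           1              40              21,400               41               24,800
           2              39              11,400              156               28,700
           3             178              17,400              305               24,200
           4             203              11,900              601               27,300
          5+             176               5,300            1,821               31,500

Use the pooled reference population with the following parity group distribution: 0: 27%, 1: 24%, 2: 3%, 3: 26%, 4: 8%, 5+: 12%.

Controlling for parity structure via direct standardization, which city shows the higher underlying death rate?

Ashford

Parity-specific rates per 1,000 for Pendle: 1.564, 1.869, 3.421, 10.230, 17.059, 33.208.
For Ashford: 2.313, 1.653, 5.436, 12.603, 22.015, 57.810.
Standard weights: 0.27, 0.24, 0.03, 0.26, 0.08, 0.12.
Pendle: 0.2700×1.564 + 0.2400×1.869 + 0.0300×3.421 + 0.2600×10.230 + 0.0800×17.059 + 0.1200×33.208 = 8.9828 per 1,000.
Ashford: 0.2700×2.313 + 0.2400×1.653 + 0.0300×5.436 + 0.2600×12.603 + 0.0800×22.015 + 0.1200×57.810 = 13.1596 per 1,000.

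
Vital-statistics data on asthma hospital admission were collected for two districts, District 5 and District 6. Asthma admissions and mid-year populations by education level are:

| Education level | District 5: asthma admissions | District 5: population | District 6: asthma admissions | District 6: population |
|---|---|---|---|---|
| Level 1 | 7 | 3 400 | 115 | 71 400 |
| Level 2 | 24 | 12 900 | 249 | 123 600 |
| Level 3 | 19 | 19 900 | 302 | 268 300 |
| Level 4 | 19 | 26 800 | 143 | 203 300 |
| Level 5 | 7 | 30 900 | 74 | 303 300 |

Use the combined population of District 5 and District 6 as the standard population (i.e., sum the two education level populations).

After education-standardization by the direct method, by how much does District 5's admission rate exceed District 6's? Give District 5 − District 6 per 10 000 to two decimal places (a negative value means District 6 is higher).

-0.39

Education-specific rates per 10 000 for District 5: 20.59, 18.60, 9.55, 7.09, 2.27.
For District 6: 16.11, 20.15, 11.26, 7.03, 2.44.
Combined standard total = 1 063 800; weights = 0.0703, 0.1283, 0.2709, 0.2163, 0.3142.
District 5: 0.0703×20.59 + 0.1283×18.60 + 0.2709×9.55 + 0.2163×7.09 + 0.3142×2.27 = 8.6667 per 10 000.
District 6: 0.0703×16.11 + 0.1283×20.15 + 0.2709×11.26 + 0.2163×7.03 + 0.3142×2.44 = 9.0548 per 10 000.
Difference = 8.6667 − 9.0548 = -0.3882.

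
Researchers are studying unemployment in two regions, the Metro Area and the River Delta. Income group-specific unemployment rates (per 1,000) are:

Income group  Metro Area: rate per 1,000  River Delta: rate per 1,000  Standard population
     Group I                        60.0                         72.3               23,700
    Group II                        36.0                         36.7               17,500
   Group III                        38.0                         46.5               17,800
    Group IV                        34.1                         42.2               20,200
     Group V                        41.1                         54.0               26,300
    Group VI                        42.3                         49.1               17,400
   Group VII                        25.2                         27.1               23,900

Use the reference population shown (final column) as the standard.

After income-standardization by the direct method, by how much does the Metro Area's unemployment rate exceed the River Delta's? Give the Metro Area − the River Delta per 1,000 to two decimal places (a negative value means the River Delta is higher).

-7.64

Standard total = 146,800; weights = 0.1614, 0.1192, 0.1213, 0.1376, 0.1792, 0.1185, 0.1628.
The Metro Area: 0.1614×60.0 + 0.1192×36.0 + 0.1213×38.0 + 0.1376×34.1 + 0.1792×41.1 + 0.1185×42.3 + 0.1628×25.2 = 39.7578 per 1,000.
The River Delta: 0.1614×72.3 + 0.1192×36.7 + 0.1213×46.5 + 0.1376×42.2 + 0.1792×54.0 + 0.1185×49.1 + 0.1628×27.1 = 47.3987 per 1,000.
Difference = 39.7578 − 47.3987 = -7.6409.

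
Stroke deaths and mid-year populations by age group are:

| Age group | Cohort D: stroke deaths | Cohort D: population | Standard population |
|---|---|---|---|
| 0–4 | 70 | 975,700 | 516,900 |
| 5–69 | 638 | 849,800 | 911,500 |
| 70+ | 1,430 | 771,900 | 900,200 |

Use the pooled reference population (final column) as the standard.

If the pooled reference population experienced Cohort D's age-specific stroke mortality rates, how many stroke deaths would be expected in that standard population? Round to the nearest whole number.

Age-specific rates per 100,000 for Cohort D: 7.17, 75.08, 185.26.
Expected stroke deaths = Σ (standard pop × age-specific rate ÷ 100,000)
= 516,900×7.17/100,000 + 911,500×75.08/100,000 + 900,200×185.26/100,000
= 37.08 + 684.32 + 1667.68 = 2389.09.

2389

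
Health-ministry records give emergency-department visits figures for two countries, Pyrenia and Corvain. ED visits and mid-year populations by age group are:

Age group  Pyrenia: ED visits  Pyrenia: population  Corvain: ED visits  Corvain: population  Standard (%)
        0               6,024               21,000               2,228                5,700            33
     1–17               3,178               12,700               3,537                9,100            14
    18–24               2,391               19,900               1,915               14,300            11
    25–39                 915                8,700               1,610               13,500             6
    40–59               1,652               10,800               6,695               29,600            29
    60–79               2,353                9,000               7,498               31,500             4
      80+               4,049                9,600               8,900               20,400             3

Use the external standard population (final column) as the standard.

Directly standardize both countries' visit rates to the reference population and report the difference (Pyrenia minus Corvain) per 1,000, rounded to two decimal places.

-76.80

Age-specific rates per 1,000 for Pyrenia: 286.857, 250.236, 120.151, 105.172, 152.963, 261.444, 421.771.
For Corvain: 390.877, 388.681, 133.916, 119.259, 226.182, 238.032, 436.275.
Standard weights: 0.33, 0.14, 0.11, 0.06, 0.29, 0.04, 0.03.
Pyrenia: 0.3300×286.857 + 0.1400×250.236 + 0.1100×120.151 + 0.0600×105.172 + 0.2900×152.963 + 0.0400×261.444 + 0.0300×421.771 = 216.6930 per 1,000.
Corvain: 0.3300×390.877 + 0.1400×388.681 + 0.1100×133.916 + 0.0600×119.259 + 0.2900×226.182 + 0.0400×238.032 + 0.0300×436.275 = 293.4936 per 1,000.
Difference = 216.6930 − 293.4936 = -76.8006.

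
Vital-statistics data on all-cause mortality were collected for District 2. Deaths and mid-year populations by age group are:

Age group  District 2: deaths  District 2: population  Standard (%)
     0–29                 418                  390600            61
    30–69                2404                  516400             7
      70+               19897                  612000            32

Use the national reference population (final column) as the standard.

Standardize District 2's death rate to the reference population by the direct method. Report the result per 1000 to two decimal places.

11.38

Age-specific rates per 1000 for District 2: 1.070, 4.655, 32.511.
Standard weights: 0.61, 0.07, 0.32.
Standardized rate: 0.6100×1.070 + 0.0700×4.655 + 0.3200×32.511 = 11.3823 per 1000.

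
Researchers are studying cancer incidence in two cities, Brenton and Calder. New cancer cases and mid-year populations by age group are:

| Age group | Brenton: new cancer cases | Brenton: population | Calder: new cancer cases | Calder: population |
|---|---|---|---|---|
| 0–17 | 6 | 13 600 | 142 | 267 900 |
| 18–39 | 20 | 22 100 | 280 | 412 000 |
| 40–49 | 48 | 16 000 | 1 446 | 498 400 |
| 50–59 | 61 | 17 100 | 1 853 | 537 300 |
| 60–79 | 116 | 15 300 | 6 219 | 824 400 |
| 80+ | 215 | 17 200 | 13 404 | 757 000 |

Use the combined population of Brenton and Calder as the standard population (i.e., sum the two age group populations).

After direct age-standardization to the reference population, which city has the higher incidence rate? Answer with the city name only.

Calder

Age-specific rates per 100 000 for Brenton: 44.12, 90.50, 300.00, 356.73, 758.17, 1250.00.
For Calder: 53.00, 67.96, 290.13, 344.87, 754.37, 1770.67.
Combined standard total = 3 398 300; weights = 0.0828, 0.1277, 0.1514, 0.1631, 0.2471, 0.2278.
Brenton: 0.0828×44.12 + 0.1277×90.50 + 0.1514×300.00 + 0.1631×356.73 + 0.2471×758.17 + 0.2278×1250.00 = 590.9360 per 100 000.
Calder: 0.0828×53.00 + 0.1277×67.96 + 0.1514×290.13 + 0.1631×344.87 + 0.2471×754.37 + 0.2278×1770.67 = 703.0455 per 100 000.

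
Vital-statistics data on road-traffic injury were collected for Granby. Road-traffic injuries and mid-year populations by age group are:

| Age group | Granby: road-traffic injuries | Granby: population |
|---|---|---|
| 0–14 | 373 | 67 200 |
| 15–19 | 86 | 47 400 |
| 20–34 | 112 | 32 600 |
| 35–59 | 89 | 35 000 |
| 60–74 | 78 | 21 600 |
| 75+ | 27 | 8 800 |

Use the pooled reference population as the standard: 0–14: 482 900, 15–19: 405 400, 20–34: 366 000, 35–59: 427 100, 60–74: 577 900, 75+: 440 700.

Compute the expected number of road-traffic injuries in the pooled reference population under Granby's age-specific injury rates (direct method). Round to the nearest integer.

Age-specific rates per 100 000 for Granby: 555.06, 181.43, 343.56, 254.29, 361.11, 306.82.
Expected road-traffic injuries = Σ (standard pop × age-specific rate ÷ 100 000)
= 482 900×555.06/100 000 + 405 400×181.43/100 000 + 366 000×343.56/100 000 + 427 100×254.29/100 000 + 577 900×361.11/100 000 + 440 700×306.82/100 000
= 2680.38 + 735.54 + 1257.42 + 1086.05 + 2086.86 + 1352.15 = 9198.40.

9198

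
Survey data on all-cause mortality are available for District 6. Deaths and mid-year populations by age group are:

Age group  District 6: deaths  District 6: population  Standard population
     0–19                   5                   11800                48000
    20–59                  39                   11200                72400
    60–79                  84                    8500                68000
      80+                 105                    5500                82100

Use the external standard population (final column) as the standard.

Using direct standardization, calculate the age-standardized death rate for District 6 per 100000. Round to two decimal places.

Age-specific rates per 100000 for District 6: 42.37, 348.21, 988.24, 1909.09.
Standard total = 270500; weights = 0.1774, 0.2677, 0.2514, 0.3035.
Standardized rate: 0.1774×42.37 + 0.2677×348.21 + 0.2514×988.24 + 0.3035×1909.09 = 928.5803 per 100000.

928.58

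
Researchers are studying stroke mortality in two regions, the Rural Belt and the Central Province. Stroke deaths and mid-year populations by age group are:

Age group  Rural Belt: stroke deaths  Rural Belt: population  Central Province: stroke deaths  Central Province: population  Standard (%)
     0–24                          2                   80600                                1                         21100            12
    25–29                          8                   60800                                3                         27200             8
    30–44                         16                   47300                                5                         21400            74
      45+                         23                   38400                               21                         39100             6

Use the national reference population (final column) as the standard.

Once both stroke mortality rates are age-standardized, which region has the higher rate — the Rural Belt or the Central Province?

Age-specific rates per 100000 for the Rural Belt: 2.48, 13.16, 33.83, 59.90.
For the Central Province: 4.74, 11.03, 23.36, 53.71.
Standard weights: 0.12, 0.08, 0.74, 0.06.
The Rural Belt: 0.1200×2.48 + 0.0800×13.16 + 0.7400×33.83 + 0.0600×59.90 = 29.9759 per 100000.
The Central Province: 0.1200×4.74 + 0.0800×11.03 + 0.7400×23.36 + 0.0600×53.71 = 21.9633 per 100000.
The crude rates (21.58 vs 27.57) would put the Central Province higher, but that reflects its age composition; once standardized to a common age structure, the Rural Belt has the higher underlying rate.

Rural Belt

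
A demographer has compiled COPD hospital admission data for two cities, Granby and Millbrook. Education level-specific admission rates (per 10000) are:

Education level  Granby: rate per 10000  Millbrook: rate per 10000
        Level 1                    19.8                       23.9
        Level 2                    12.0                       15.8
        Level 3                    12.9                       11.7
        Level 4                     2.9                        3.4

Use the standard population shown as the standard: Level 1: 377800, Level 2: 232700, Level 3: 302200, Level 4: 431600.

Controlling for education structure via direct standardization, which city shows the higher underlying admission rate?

Millbrook

Standard total = 1344300; weights = 0.2810, 0.1731, 0.2248, 0.3211.
Granby: 0.2810×19.8 + 0.1731×12.0 + 0.2248×12.9 + 0.3211×2.9 = 11.4728 per 10000.
Millbrook: 0.2810×23.9 + 0.1731×15.8 + 0.2248×11.7 + 0.3211×3.4 = 13.1736 per 10000.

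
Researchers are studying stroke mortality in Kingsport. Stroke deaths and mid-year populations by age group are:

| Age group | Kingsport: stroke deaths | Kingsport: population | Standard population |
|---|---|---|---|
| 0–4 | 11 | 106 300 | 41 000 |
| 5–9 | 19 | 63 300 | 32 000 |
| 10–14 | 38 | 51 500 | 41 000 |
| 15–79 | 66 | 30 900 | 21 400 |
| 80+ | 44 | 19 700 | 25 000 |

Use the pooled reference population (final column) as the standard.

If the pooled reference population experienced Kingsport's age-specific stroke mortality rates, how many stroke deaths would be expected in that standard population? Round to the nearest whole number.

Age-specific rates per 100 000 for Kingsport: 10.35, 30.02, 73.79, 213.59, 223.35.
Expected stroke deaths = Σ (standard pop × age-specific rate ÷ 100 000)
= 41 000×10.35/100 000 + 32 000×30.02/100 000 + 41 000×73.79/100 000 + 21 400×213.59/100 000 + 25 000×223.35/100 000
= 4.24 + 9.61 + 30.25 + 45.71 + 55.84 = 145.65.

146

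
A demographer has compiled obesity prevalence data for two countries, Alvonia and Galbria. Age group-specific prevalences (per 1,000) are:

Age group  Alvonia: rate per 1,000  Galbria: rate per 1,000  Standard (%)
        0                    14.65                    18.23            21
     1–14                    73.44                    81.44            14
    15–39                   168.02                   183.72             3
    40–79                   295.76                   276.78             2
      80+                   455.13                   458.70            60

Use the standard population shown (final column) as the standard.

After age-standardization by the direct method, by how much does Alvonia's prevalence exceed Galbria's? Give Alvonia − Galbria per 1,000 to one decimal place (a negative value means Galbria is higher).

Standard weights: 0.21, 0.14, 0.03, 0.02, 0.60.
Alvonia: 0.2100×14.65 + 0.1400×73.44 + 0.0300×168.02 + 0.0200×295.76 + 0.6000×455.13 = 297.3919 per 1,000.
Galbria: 0.2100×18.23 + 0.1400×81.44 + 0.0300×183.72 + 0.0200×276.78 + 0.6000×458.70 = 301.4971 per 1,000.
Difference = 297.3919 − 301.4971 = -4.1052.

-4.1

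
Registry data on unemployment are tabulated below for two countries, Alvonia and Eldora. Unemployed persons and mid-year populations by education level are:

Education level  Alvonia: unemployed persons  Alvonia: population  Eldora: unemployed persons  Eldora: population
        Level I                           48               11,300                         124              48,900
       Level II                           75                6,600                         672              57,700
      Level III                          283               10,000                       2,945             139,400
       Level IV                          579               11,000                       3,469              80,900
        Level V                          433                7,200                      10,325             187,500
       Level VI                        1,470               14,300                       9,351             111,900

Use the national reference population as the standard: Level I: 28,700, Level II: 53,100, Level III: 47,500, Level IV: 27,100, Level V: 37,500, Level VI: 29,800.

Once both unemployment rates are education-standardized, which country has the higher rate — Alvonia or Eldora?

Alvonia

Education-specific rates per 1,000 for Alvonia: 4.248, 11.364, 28.300, 52.636, 60.139, 102.797.
For Eldora: 2.536, 11.646, 21.126, 42.880, 55.067, 83.566.
Standard total = 223,700; weights = 0.1283, 0.2374, 0.2123, 0.1211, 0.1676, 0.1332.
Alvonia: 0.1283×4.248 + 0.2374×11.364 + 0.2123×28.300 + 0.1211×52.636 + 0.1676×60.139 + 0.1332×102.797 = 39.4036 per 1,000.
Eldora: 0.1283×2.536 + 0.2374×11.646 + 0.2123×21.126 + 0.1211×42.880 + 0.1676×55.067 + 0.1332×83.566 = 33.1337 per 1,000.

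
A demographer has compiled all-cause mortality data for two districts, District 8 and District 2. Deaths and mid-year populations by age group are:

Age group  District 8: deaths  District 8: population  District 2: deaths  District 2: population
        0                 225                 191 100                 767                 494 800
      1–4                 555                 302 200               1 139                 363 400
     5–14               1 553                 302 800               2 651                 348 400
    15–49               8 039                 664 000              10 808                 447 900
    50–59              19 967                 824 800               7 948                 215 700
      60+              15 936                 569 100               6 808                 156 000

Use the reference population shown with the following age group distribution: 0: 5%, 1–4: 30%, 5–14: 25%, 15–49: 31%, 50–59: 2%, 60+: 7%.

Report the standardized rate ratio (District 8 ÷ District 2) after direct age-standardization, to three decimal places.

Age-specific rates per 100 000 for District 8: 117.74, 183.65, 512.88, 1210.69, 2420.83, 2800.21.
For District 2: 155.01, 313.43, 760.91, 2413.04, 3684.75, 4364.10.
Standard weights: 0.05, 0.30, 0.25, 0.31, 0.02, 0.07.
District 8: 0.0500×117.74 + 0.3000×183.65 + 0.2500×512.88 + 0.3100×1210.69 + 0.0200×2420.83 + 0.0700×2800.21 = 808.9490 per 100 000.
District 2: 0.0500×155.01 + 0.3000×313.43 + 0.2500×760.91 + 0.3100×2413.04 + 0.0200×3684.75 + 0.0700×4364.10 = 1419.2301 per 100 000.
Ratio = 808.9490 ÷ 1419.2301 = 0.56999.

0.570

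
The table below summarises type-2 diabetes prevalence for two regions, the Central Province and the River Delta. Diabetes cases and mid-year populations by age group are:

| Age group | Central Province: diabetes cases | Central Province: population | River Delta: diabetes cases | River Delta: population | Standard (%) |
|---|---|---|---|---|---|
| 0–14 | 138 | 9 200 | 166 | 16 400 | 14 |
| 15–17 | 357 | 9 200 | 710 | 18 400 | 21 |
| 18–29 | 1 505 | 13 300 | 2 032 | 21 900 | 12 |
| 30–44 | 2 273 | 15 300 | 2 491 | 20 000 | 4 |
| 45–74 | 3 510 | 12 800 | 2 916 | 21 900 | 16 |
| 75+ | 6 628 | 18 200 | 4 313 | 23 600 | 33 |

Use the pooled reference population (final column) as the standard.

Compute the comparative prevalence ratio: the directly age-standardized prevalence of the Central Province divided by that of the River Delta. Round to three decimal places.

1.807

Age-specific rates per 1 000 for the Central Province: 15.000, 38.804, 113.158, 148.562, 274.219, 364.176.
For the River Delta: 10.122, 38.587, 92.785, 124.550, 133.151, 182.754.
Standard weights: 0.14, 0.21, 0.12, 0.04, 0.16, 0.33.
The Central Province: 0.1400×15.000 + 0.2100×38.804 + 0.1200×113.158 + 0.0400×148.562 + 0.1600×274.219 + 0.3300×364.176 = 193.8234 per 1 000.
The River Delta: 0.1400×10.122 + 0.2100×38.587 + 0.1200×92.785 + 0.0400×124.550 + 0.1600×133.151 + 0.3300×182.754 = 107.2496 per 1 000.
Ratio = 193.8234 ÷ 107.2496 = 1.80722.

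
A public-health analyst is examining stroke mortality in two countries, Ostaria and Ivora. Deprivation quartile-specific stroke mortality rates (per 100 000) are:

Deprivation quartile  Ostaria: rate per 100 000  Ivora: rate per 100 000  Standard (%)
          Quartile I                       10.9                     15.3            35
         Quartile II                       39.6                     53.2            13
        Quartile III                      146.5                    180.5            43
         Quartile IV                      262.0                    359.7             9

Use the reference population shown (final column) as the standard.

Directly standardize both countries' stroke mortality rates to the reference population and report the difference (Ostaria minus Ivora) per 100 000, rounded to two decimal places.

-26.72

Standard weights: 0.35, 0.13, 0.43, 0.09.
Ostaria: 0.3500×10.9 + 0.1300×39.6 + 0.4300×146.5 + 0.0900×262.0 = 95.5380 per 100 000.
Ivora: 0.3500×15.3 + 0.1300×53.2 + 0.4300×180.5 + 0.0900×359.7 = 122.2590 per 100 000.
Difference = 95.5380 − 122.2590 = -26.7210.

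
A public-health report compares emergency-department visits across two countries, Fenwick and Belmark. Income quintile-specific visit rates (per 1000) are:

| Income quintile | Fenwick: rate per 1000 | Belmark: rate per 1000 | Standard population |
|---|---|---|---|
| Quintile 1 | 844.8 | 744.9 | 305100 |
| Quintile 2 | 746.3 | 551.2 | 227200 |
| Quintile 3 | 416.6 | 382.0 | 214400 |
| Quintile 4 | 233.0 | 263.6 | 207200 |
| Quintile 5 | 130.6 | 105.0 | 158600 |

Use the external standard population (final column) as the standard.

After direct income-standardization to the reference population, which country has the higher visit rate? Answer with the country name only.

Standard total = 1112500; weights = 0.2742, 0.2042, 0.1927, 0.1862, 0.1426.
Fenwick: 0.2742×844.8 + 0.2042×746.3 + 0.1927×416.6 + 0.1862×233.0 + 0.1426×130.6 = 526.3979 per 1000.
Belmark: 0.2742×744.9 + 0.2042×551.2 + 0.1927×382.0 + 0.1862×263.6 + 0.1426×105.0 = 454.5378 per 1000.

Fenwick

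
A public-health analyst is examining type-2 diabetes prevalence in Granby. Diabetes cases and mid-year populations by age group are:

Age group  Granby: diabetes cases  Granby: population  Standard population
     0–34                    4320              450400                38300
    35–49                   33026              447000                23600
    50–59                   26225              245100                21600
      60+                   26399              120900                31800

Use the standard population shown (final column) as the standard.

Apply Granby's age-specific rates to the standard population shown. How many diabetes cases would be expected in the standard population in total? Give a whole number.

11366

Age-specific rates per 1000 for Granby: 9.591, 73.884, 106.997, 218.354.
Expected diabetes cases = Σ (standard pop × age-specific rate ÷ 1000)
= 38300×9.591/1000 + 23600×73.884/1000 + 21600×106.997/1000 + 31800×218.354/1000
= 367.35 + 1743.65 + 2311.14 + 6943.66 = 11365.80.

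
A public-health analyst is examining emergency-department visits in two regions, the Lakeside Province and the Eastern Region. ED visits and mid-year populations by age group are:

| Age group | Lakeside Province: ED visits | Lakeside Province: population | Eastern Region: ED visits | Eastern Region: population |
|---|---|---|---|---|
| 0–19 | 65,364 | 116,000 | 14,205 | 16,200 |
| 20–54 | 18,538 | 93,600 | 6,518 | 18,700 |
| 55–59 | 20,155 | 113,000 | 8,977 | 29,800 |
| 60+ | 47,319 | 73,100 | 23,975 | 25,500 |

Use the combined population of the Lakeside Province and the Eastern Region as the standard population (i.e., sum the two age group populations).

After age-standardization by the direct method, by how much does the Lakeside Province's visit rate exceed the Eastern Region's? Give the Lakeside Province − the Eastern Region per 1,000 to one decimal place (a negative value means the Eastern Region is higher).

-215.6

Age-specific rates per 1,000 for the Lakeside Province: 563.483, 198.056, 178.363, 647.319.
For the Eastern Region: 876.852, 348.556, 301.242, 940.196.
Combined standard total = 485,900; weights = 0.2721, 0.2311, 0.2939, 0.2029.
The Lakeside Province: 0.2721×563.483 + 0.2311×198.056 + 0.2939×178.363 + 0.2029×647.319 = 382.8563 per 1,000.
The Eastern Region: 0.2721×876.852 + 0.2311×348.556 + 0.2939×301.242 + 0.2029×940.196 = 598.4427 per 1,000.
Difference = 382.8563 − 598.4427 = -215.5863.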